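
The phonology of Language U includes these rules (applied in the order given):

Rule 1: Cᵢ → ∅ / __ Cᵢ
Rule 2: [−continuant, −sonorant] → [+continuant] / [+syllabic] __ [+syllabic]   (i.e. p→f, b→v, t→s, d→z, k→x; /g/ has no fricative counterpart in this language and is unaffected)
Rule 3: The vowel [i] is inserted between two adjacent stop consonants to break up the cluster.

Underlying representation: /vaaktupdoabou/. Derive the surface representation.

vaakitupidoavou

Rule 1 (degemination): no segment meets the environment; /vaaktupdoabou/ is unchanged.
Rule 2 (intervocalic spirantization): /b/ is a stop between vowels /a/ and /o/, so it spirantizes to the fricative [v]. /vaaktupdoabou/ → vaaktupdoavou.
Rule 3 (stop-cluster i-epenthesis): /k/ and /t/ form a stop–stop cluster, so [i] is inserted between them. /p/ and /d/ form a stop–stop cluster, so [i] is inserted between them. /vaaktupdoavou/ → vaakitupidoavou.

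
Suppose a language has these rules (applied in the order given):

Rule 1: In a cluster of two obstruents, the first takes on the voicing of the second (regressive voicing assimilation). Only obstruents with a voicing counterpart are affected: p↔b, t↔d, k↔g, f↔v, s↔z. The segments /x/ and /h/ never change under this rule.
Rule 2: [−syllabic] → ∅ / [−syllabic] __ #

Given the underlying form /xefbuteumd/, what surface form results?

xevbuteum

Rule 1 (regressive voicing assimilation): /f/ precedes the voiced obstruent /b/, so it voices to [v] by assimilation. /xefbuteumd/ → xevbuteumd.
Rule 2 (final cluster simplification): /d/ is the second consonant of a word-final cluster /md/, so it deletes. /xevbuteumd/ → xevbuteum.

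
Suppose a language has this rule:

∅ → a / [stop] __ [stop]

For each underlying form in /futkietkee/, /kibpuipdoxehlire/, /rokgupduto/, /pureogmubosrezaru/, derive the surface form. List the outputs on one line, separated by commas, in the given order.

futakietakee, kibapuipadoxehlire, rokagupaduto, pureogmubosrezaru

/futkietkee/: /t/ and /k/ form a stop–stop cluster, so [a] is inserted between them. /t/ and /k/ form a stop–stop cluster, so [a] is inserted between them. → [futakietakee].
/kibpuipdoxehlire/: /b/ and /p/ form a stop–stop cluster, so [a] is inserted between them. /p/ and /d/ form a stop–stop cluster, so [a] is inserted between them. → [kibapuipadoxehlire].
/rokgupduto/: /k/ and /g/ form a stop–stop cluster, so [a] is inserted between them. /p/ and /d/ form a stop–stop cluster, so [a] is inserted between them. → [rokagupaduto].
/pureogmubosrezaru/: the rule's environment is not met; surfaces unchanged as [pureogmubosrezaru].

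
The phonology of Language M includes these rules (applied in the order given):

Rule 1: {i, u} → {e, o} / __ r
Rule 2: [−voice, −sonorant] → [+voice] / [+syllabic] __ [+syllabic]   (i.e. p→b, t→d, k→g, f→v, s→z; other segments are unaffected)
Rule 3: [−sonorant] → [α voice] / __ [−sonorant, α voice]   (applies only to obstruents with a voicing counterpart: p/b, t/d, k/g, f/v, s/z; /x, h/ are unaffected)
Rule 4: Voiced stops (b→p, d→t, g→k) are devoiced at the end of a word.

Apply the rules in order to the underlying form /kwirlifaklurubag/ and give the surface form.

kwerlivaklorubak

Rule 1 (pre-rhotic lowering): /i/ is a high vowel immediately before /r/, so it lowers to [e]. /u/ is a high vowel immediately before /r/, so it lowers to [o]. /kwirlifaklurubag/ → kwerlifaklorubag.
Rule 2 (intervocalic voicing): /f/ is a voiceless obstruent between vowels /i/ and /a/, so it voices to [v]. /kwerlifaklorubag/ → kwerlivaklorubag.
Rule 3 (regressive voicing assimilation): no segment meets the environment; /kwerlivaklorubag/ is unchanged.
Rule 4 (final devoicing): /g/ is a voiced stop in word-final position, so it devoices to [k]. /kwerlivaklorubag/ → kwerlivaklorubak.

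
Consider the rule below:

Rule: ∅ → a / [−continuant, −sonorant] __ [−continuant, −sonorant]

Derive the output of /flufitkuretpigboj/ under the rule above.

/t/ and /k/ form a stop–stop cluster, so [a] is inserted between them.
/t/ and /p/ form a stop–stop cluster, so [a] is inserted between them.
/g/ and /b/ form a stop–stop cluster, so [a] is inserted between them.
Surface form: [flufitakuretapigaboj].

flufitakuretapigaboj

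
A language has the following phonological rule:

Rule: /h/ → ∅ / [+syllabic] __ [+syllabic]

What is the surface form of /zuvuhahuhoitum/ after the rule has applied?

zuvuauoitum

/h/ occurs between vowels /u/ and /a/, so it deletes.
/h/ occurs between vowels /a/ and /u/, so it deletes.
/h/ occurs between vowels /u/ and /o/, so it deletes.
Surface form: [zuvuauoitum].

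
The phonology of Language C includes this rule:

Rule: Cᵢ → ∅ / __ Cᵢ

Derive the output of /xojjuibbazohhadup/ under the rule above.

/jj/ is a geminate; the first /j/ deletes.
/bb/ is a geminate; the first /b/ deletes.
/hh/ is a geminate; the first /h/ deletes.
The other instances of /x/, /j/, /b/, /z/, /h/, /d/, /p/ do not occur in the required environment and remain unchanged.
Surface form: [xojuibazohadup].

xojuibazohadup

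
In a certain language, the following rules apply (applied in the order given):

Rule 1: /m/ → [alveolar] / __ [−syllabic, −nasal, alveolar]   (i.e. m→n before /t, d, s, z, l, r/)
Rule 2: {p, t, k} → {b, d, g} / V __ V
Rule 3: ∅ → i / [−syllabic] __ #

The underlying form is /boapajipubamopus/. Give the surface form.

boabajibubamobusi

Rule 1 (nasal place assimilation): no segment meets the environment; /boapajipubamopus/ is unchanged.
Rule 2 (intervocalic voicing): /p/ is a voiceless stop between vowels /a/ and /a/, so it voices to [b]. /p/ is a voiceless stop between vowels /i/ and /u/, so it voices to [b]. /p/ is a voiceless stop between vowels /o/ and /u/, so it voices to [b]. /boapajipubamopus/ → boabajibubamobus.
Rule 3 (final i-epenthesis): the form ends in the consonant /s/, so [i] is inserted word-finally. /boabajibubamobus/ → boabajibubamobusi.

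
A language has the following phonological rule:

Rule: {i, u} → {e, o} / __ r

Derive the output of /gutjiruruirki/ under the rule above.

/i/ is a high vowel immediately before /r/, so it lowers to [e].
/u/ is a high vowel immediately before /r/, so it lowers to [o].
/i/ is a high vowel immediately before /r/, so it lowers to [e].
Surface form: [gutjeroruerki].

gutjeroruerki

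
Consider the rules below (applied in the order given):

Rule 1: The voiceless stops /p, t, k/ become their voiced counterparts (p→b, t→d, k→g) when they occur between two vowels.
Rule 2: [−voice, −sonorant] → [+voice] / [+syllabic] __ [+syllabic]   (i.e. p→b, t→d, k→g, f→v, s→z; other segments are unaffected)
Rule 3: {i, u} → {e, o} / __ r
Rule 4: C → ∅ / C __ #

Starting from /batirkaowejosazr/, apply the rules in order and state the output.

Rule 1 (intervocalic voicing): /t/ is a voiceless stop between vowels /a/ and /i/, so it voices to [d]. /batirkaowejosazr/ → badirkaowejosazr.
Rule 2 (intervocalic voicing): /s/ is a voiceless obstruent between vowels /o/ and /a/, so it voices to [z]. /badirkaowejosazr/ → badirkaowejozazr.
Rule 3 (pre-rhotic lowering): /i/ is a high vowel immediately before /r/, so it lowers to [e]. /badirkaowejozazr/ → baderkaowejozazr.
Rule 4 (final cluster simplification): /r/ is the second consonant of a word-final cluster /zr/, so it deletes. /baderkaowejozazr/ → baderkaowejozaz.

baderkaowejozaz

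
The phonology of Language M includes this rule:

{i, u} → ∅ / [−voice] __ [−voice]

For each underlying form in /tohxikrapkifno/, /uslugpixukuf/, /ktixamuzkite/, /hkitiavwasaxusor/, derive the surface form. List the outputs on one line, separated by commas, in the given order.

tohxkrapkfno, uslugpxkf, ktxamuzkte, hktiavwasaxsor

/tohxikrapkifno/: /i/ is a high vowel flanked by voiceless consonants /x/ and /k/, so it deletes. /i/ is a high vowel flanked by voiceless consonants /k/ and /f/, so it deletes. → [tohxkrapkfno].
/uslugpixukuf/: /i/ is a high vowel flanked by voiceless consonants /p/ and /x/, so it deletes. /u/ is a high vowel flanked by voiceless consonants /x/ and /k/, so it deletes. /u/ is a high vowel flanked by voiceless consonants /k/ and /f/, so it deletes. → [uslugpxkf].
/ktixamuzkite/: /i/ is a high vowel flanked by voiceless consonants /t/ and /x/, so it deletes. /i/ is a high vowel flanked by voiceless consonants /k/ and /t/, so it deletes. → [ktxamuzkte].
/hkitiavwasaxusor/: /i/ is a high vowel flanked by voiceless consonants /k/ and /t/, so it deletes. /u/ is a high vowel flanked by voiceless consonants /x/ and /s/, so it deletes. → [hktiavwasaxsor].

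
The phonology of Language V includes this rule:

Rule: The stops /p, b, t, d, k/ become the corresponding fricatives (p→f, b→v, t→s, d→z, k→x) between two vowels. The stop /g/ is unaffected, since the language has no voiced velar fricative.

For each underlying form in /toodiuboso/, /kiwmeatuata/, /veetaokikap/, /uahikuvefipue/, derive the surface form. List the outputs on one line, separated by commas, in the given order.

/toodiuboso/: /d/ is a stop between vowels /o/ and /i/, so it spirantizes to the fricative [z]. /b/ is a stop between vowels /u/ and /o/, so it spirantizes to the fricative [v]. → [tooziuvoso].
/kiwmeatuata/: /t/ is a stop between vowels /a/ and /u/, so it spirantizes to the fricative [s]. /t/ is a stop between vowels /a/ and /a/, so it spirantizes to the fricative [s]. → [kiwmeasuasa].
/veetaokikap/: /t/ is a stop between vowels /e/ and /a/, so it spirantizes to the fricative [s]. /k/ is a stop between vowels /o/ and /i/, so it spirantizes to the fricative [x]. /k/ is a stop between vowels /i/ and /a/, so it spirantizes to the fricative [x]. → [veesaoxixap].
/uahikuvefipue/: /k/ is a stop between vowels /i/ and /u/, so it spirantizes to the fricative [x]. /p/ is a stop between vowels /i/ and /u/, so it spirantizes to the fricative [f]. → [uahixuvefifue].

tooziuvoso, kiwmeasuasa, veesaoxixap, uahixuvefifue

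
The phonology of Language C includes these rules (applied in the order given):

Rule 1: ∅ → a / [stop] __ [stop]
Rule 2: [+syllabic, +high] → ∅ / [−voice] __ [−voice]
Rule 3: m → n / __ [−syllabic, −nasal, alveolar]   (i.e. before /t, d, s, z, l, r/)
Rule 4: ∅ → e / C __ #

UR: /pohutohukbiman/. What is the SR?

Rule 1 (stop-cluster a-epenthesis): /k/ and /b/ form a stop–stop cluster, so [a] is inserted between them. /pohutohukbiman/ → pohutohukabiman.
Rule 2 (high vowel syncope): /u/ is a high vowel flanked by voiceless consonants /h/ and /t/, so it deletes. /u/ is a high vowel flanked by voiceless consonants /h/ and /k/, so it deletes. /pohutohukabiman/ → pohtohkabiman.
Rule 3 (nasal place assimilation): no segment meets the environment; /pohtohkabiman/ is unchanged.
Rule 4 (final e-epenthesis): the form ends in the consonant /n/, so [e] is inserted word-finally. /pohtohkabiman/ → pohtohkabimane.

pohtohkabimane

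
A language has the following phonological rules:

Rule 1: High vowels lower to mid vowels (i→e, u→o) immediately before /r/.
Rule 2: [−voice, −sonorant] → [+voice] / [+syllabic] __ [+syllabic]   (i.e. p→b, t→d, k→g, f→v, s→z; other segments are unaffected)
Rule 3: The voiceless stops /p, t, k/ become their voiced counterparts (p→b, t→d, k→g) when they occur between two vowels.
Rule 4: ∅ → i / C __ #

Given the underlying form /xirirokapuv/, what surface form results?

xererogabuvi

Rule 1 (pre-rhotic lowering): /i/ is a high vowel immediately before /r/, so it lowers to [e]. /i/ is a high vowel immediately before /r/, so it lowers to [e]. /xirirokapuv/ → xererokapuv.
Rule 2 (intervocalic voicing): /k/ is a voiceless obstruent between vowels /o/ and /a/, so it voices to [g]. /p/ is a voiceless obstruent between vowels /a/ and /u/, so it voices to [b]. /xererokapuv/ → xererogabuv.
Rule 3 (intervocalic voicing): no segment meets the environment; /xererogabuv/ is unchanged.
Rule 4 (final i-epenthesis): the form ends in the consonant /v/, so [i] is inserted word-finally. /xererogabuv/ → xererogabuvi.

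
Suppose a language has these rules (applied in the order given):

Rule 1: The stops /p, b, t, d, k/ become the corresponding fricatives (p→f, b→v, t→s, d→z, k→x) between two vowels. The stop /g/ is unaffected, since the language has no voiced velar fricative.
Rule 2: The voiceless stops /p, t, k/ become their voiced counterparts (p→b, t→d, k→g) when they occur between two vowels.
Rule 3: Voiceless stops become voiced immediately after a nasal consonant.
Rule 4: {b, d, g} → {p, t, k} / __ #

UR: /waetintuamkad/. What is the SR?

Rule 1 (intervocalic spirantization): /t/ is a stop between vowels /e/ and /i/, so it spirantizes to the fricative [s]. /waetintuamkad/ → waesintuamkad.
Rule 2 (intervocalic voicing): no segment meets the environment; /waesintuamkad/ is unchanged.
Rule 3 (post-nasal voicing): /t/ is a voiceless stop immediately after the nasal /n/, so it voices to [d]. /k/ is a voiceless stop immediately after the nasal /m/, so it voices to [g]. /waesintuamkad/ → waesinduamgad.
Rule 4 (final devoicing): /d/ is a voiced stop in word-final position, so it devoices to [t]. /waesinduamgad/ → waesinduamgat.

waesinduamgat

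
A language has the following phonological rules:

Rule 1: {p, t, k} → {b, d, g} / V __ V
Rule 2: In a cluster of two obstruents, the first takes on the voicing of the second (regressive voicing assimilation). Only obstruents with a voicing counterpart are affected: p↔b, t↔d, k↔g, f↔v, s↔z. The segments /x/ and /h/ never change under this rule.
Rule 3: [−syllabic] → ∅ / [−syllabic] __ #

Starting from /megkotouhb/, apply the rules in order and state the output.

mekkodouh

Rule 1 (intervocalic voicing): /t/ is a voiceless stop between vowels /o/ and /o/, so it voices to [d]. /megkotouhb/ → megkodouhb.
Rule 2 (regressive voicing assimilation): /g/ precedes the voiceless obstruent /k/, so it devoices to [k] by assimilation. /megkodouhb/ → mekkodouhb.
Rule 3 (final cluster simplification): /b/ is the second consonant of a word-final cluster /hb/, so it deletes. /mekkodouhb/ → mekkodouh.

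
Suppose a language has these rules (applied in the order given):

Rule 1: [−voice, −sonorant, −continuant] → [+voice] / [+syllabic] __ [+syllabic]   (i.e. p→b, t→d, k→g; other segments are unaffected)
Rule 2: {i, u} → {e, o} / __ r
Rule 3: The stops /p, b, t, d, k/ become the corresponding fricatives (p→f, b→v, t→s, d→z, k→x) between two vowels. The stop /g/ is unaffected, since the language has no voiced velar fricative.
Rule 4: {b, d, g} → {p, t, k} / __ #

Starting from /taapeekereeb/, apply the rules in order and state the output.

Rule 1 (intervocalic voicing): /p/ is a voiceless stop between vowels /a/ and /e/, so it voices to [b]. /k/ is a voiceless stop between vowels /e/ and /e/, so it voices to [g]. /taapeekereeb/ → taabeegereeb.
Rule 2 (pre-rhotic lowering): no segment meets the environment; /taabeegereeb/ is unchanged.
Rule 3 (intervocalic spirantization): /b/ is a stop between vowels /a/ and /e/, so it spirantizes to the fricative [v]. /taabeegereeb/ → taaveegereeb.
Rule 4 (final devoicing): /b/ is a voiced stop in word-final position, so it devoices to [p]. /taaveegereeb/ → taaveegereep.

taaveegereep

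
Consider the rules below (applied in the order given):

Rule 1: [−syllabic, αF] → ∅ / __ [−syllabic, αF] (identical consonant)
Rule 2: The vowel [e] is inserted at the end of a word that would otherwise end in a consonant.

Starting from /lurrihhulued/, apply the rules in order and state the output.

lurihuluede

Rule 1 (degemination): /rr/ is a geminate; the first /r/ deletes. /hh/ is a geminate; the first /h/ deletes. /lurrihhulued/ → lurihulued.
Rule 2 (final e-epenthesis): the form ends in the consonant /d/, so [e] is inserted word-finally. /lurihulued/ → lurihuluede.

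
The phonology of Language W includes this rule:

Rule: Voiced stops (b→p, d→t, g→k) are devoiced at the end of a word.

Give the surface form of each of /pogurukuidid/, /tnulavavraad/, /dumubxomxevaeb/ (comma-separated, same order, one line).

pogurukuidit, tnulavavraat, dumubxomxevaep

/pogurukuidid/: /d/ is a voiced stop in word-final position, so it devoices to [t]. → [pogurukuidit].
/tnulavavraad/: /d/ is a voiced stop in word-final position, so it devoices to [t]. → [tnulavavraat].
/dumubxomxevaeb/: /b/ is a voiced stop in word-final position, so it devoices to [p]. → [dumubxomxevaep].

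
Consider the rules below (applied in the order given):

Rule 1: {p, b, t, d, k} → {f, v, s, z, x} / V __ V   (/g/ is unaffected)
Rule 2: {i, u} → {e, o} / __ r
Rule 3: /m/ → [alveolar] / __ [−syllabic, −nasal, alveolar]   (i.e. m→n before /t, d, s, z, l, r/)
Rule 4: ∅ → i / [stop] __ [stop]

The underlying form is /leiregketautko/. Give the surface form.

leeregikesautiko

Rule 1 (intervocalic spirantization): /t/ is a stop between vowels /e/ and /a/, so it spirantizes to the fricative [s]. /leiregketautko/ → leiregkesautko.
Rule 2 (pre-rhotic lowering): /i/ is a high vowel immediately before /r/, so it lowers to [e]. /leiregkesautko/ → leeregkesautko.
Rule 3 (nasal place assimilation): no segment meets the environment; /leeregkesautko/ is unchanged.
Rule 4 (stop-cluster i-epenthesis): /g/ and /k/ form a stop–stop cluster, so [i] is inserted between them. /t/ and /k/ form a stop–stop cluster, so [i] is inserted between them. /leeregkesautko/ → leeregikesautiko.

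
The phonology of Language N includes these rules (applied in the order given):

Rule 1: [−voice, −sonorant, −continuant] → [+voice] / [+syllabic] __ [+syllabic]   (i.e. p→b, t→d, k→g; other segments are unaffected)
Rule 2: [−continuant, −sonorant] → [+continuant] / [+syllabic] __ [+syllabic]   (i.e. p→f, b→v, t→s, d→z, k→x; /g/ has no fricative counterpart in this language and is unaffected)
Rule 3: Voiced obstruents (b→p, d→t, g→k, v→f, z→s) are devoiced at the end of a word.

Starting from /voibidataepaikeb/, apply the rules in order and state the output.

Rule 1 (intervocalic voicing): /t/ is a voiceless stop between vowels /a/ and /a/, so it voices to [d]. /p/ is a voiceless stop between vowels /e/ and /a/, so it voices to [b]. /k/ is a voiceless stop between vowels /i/ and /e/, so it voices to [g]. /voibidataepaikeb/ → voibidadaebaigeb.
Rule 2 (intervocalic spirantization): /b/ is a stop between vowels /i/ and /i/, so it spirantizes to the fricative [v]. /d/ is a stop between vowels /i/ and /a/, so it spirantizes to the fricative [z]. /d/ is a stop between vowels /a/ and /a/, so it spirantizes to the fricative [z]. /b/ is a stop between vowels /e/ and /a/, so it spirantizes to the fricative [v]. /voibidadaebaigeb/ → voivizazaevaigeb.
Rule 3 (final devoicing): /b/ is a voiced obstruent in word-final position, so it devoices to [p]. /voivizazaevaigeb/ → voivizazaevaigep.

voivizazaevaigep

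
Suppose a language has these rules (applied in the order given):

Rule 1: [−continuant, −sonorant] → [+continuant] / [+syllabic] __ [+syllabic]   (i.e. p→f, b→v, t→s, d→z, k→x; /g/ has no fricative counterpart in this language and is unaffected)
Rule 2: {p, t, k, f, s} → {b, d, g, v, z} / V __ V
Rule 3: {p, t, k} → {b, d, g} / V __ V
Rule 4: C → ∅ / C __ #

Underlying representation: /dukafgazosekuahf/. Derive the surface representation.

duxafgazozexuah

Rule 1 (intervocalic spirantization): /k/ is a stop between vowels /u/ and /a/, so it spirantizes to the fricative [x]. /k/ is a stop between vowels /e/ and /u/, so it spirantizes to the fricative [x]. /dukafgazosekuahf/ → duxafgazosexuahf.
Rule 2 (intervocalic voicing): /s/ is a voiceless obstruent between vowels /o/ and /e/, so it voices to [z]. /duxafgazosexuahf/ → duxafgazozexuahf.
Rule 3 (intervocalic voicing): no segment meets the environment; /duxafgazozexuahf/ is unchanged.
Rule 4 (final cluster simplification): /f/ is the second consonant of a word-final cluster /hf/, so it deletes. /duxafgazozexuahf/ → duxafgazozexuah.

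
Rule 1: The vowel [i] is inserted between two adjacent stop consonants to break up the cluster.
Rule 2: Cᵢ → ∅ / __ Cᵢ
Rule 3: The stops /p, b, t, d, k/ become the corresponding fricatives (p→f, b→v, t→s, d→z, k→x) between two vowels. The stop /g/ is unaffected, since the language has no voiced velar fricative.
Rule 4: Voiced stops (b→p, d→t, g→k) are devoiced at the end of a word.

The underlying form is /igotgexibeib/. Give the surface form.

igosigexiveip

Rule 1 (stop-cluster i-epenthesis): /t/ and /g/ form a stop–stop cluster, so [i] is inserted between them. /igotgexibeib/ → igotigexibeib.
Rule 2 (degemination): no segment meets the environment; /igotigexibeib/ is unchanged.
Rule 3 (intervocalic spirantization): /t/ is a stop between vowels /o/ and /i/, so it spirantizes to the fricative [s]. /b/ is a stop between vowels /i/ and /e/, so it spirantizes to the fricative [v]. /igotigexibeib/ → igosigexiveib.
Rule 4 (final devoicing): /b/ is a voiced stop in word-final position, so it devoices to [p]. /igosigexiveib/ → igosigexiveip.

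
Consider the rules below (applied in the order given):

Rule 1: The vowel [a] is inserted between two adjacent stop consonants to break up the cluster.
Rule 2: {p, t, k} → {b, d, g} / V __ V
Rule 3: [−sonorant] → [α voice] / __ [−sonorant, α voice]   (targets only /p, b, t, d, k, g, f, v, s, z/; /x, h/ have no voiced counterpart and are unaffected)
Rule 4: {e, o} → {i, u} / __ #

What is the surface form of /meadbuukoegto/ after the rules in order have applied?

meadabuugoegadu

Rule 1 (stop-cluster a-epenthesis): /d/ and /b/ form a stop–stop cluster, so [a] is inserted between them. /g/ and /t/ form a stop–stop cluster, so [a] is inserted between them. /meadbuukoegto/ → meadabuukoegato.
Rule 2 (intervocalic voicing): /k/ is a voiceless stop between vowels /u/ and /o/, so it voices to [g]. /t/ is a voiceless stop between vowels /a/ and /o/, so it voices to [d]. /meadabuukoegato/ → meadabuugoegado.
Rule 3 (regressive voicing assimilation): no segment meets the environment; /meadabuugoegado/ is unchanged.
Rule 4 (final vowel raising): /o/ is a mid vowel in word-final position, so it raises to [u]. /meadabuugoegado/ → meadabuugoegadu.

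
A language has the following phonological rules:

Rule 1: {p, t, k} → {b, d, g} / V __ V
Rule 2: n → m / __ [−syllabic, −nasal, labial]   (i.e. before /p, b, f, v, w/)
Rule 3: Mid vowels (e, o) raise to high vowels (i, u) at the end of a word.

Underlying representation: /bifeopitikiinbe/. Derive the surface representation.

bifeobidigiimbi

Rule 1 (intervocalic voicing): /p/ is a voiceless stop between vowels /o/ and /i/, so it voices to [b]. /t/ is a voiceless stop between vowels /i/ and /i/, so it voices to [d]. /k/ is a voiceless stop between vowels /i/ and /i/, so it voices to [g]. /bifeopitikiinbe/ → bifeobidigiinbe.
Rule 2 (nasal place assimilation): /n/ precedes the labial consonant /b/, so it assimilates in place to [m]. /bifeobidigiinbe/ → bifeobidigiimbe.
Rule 3 (final vowel raising): /e/ is a mid vowel in word-final position, so it raises to [i]. /bifeobidigiimbe/ → bifeobidigiimbi.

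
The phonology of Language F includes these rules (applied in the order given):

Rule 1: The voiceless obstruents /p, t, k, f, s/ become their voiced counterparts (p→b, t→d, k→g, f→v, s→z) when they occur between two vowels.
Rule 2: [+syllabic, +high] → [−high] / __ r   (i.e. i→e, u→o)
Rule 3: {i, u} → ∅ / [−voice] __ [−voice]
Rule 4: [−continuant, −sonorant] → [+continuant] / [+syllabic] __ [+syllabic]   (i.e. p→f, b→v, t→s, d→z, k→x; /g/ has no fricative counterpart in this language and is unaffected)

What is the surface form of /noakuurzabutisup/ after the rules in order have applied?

Rule 1 (intervocalic voicing): /k/ is a voiceless obstruent between vowels /a/ and /u/, so it voices to [g]. /t/ is a voiceless obstruent between vowels /u/ and /i/, so it voices to [d]. /s/ is a voiceless obstruent between vowels /i/ and /u/, so it voices to [z]. /noakuurzabutisup/ → noaguurzabudizup.
Rule 2 (pre-rhotic lowering): /u/ is a high vowel immediately before /r/, so it lowers to [o]. /noaguurzabudizup/ → noaguorzabudizup.
Rule 3 (high vowel syncope): no segment meets the environment; /noaguorzabudizup/ is unchanged.
Rule 4 (intervocalic spirantization): /b/ is a stop between vowels /a/ and /u/, so it spirantizes to the fricative [v]. /d/ is a stop between vowels /u/ and /i/, so it spirantizes to the fricative [z]. /noaguorzabudizup/ → noaguorzavuzizup.

noaguorzavuzizup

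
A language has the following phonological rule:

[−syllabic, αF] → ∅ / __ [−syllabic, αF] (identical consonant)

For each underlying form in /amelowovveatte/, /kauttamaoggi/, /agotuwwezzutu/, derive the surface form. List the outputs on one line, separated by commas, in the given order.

/amelowovveatte/: /vv/ is a geminate; the first /v/ deletes. /tt/ is a geminate; the first /t/ deletes. → [amelowoveate].
/kauttamaoggi/: /tt/ is a geminate; the first /t/ deletes. /gg/ is a geminate; the first /g/ deletes. → [kautamaogi].
/agotuwwezzutu/: /ww/ is a geminate; the first /w/ deletes. /zz/ is a geminate; the first /z/ deletes. → [agotuwezutu].

amelowoveate, kautamaogi, agotuwezutu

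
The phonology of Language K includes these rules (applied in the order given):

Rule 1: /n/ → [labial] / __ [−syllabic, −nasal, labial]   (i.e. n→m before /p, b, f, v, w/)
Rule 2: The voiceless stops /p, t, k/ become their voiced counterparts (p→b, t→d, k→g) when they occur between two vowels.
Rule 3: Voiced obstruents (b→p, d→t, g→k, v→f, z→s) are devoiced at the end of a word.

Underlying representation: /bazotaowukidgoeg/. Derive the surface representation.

Rule 1 (nasal place assimilation): no segment meets the environment; /bazotaowukidgoeg/ is unchanged.
Rule 2 (intervocalic voicing): /t/ is a voiceless stop between vowels /o/ and /a/, so it voices to [d]. /k/ is a voiceless stop between vowels /u/ and /i/, so it voices to [g]. /bazotaowukidgoeg/ → bazodaowugidgoeg.
Rule 3 (final devoicing): /g/ is a voiced obstruent in word-final position, so it devoices to [k]. /bazodaowugidgoeg/ → bazodaowugidgoek.

bazodaowugidgoek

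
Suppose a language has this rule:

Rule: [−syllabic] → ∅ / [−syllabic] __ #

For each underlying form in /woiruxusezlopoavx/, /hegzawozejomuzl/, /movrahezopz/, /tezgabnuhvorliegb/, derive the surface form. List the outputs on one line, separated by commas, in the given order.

/woiruxusezlopoavx/: /x/ is the second consonant of a word-final cluster /vx/, so it deletes. → [woiruxusezlopoav].
/hegzawozejomuzl/: /l/ is the second consonant of a word-final cluster /zl/, so it deletes. → [hegzawozejomuz].
/movrahezopz/: /z/ is the second consonant of a word-final cluster /pz/, so it deletes. → [movrahezop].
/tezgabnuhvorliegb/: /b/ is the second consonant of a word-final cluster /gb/, so it deletes. → [tezgabnuhvorlieg].

woiruxusezlopoav, hegzawozejomuz, movrahezop, tezgabnuhvorlieg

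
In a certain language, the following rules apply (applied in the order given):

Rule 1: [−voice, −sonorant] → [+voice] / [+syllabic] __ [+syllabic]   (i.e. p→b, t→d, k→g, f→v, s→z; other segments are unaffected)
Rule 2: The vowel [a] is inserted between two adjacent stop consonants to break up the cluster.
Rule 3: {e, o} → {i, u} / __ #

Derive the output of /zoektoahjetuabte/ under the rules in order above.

Rule 1 (intervocalic voicing): /t/ is a voiceless obstruent between vowels /e/ and /u/, so it voices to [d]. /zoektoahjetuabte/ → zoektoahjeduabte.
Rule 2 (stop-cluster a-epenthesis): /k/ and /t/ form a stop–stop cluster, so [a] is inserted between them. /b/ and /t/ form a stop–stop cluster, so [a] is inserted between them. /zoektoahjeduabte/ → zoekatoahjeduabate.
Rule 3 (final vowel raising): /e/ is a mid vowel in word-final position, so it raises to [i]. /zoekatoahjeduabate/ → zoekatoahjeduabati.

zoekatoahjeduabati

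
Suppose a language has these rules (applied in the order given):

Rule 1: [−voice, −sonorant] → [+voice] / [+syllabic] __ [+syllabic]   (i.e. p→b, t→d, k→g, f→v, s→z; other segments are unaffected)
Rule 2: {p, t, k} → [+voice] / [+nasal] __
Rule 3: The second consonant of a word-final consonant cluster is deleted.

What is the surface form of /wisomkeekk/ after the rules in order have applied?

wizomgeek

Rule 1 (intervocalic voicing): /s/ is a voiceless obstruent between vowels /i/ and /o/, so it voices to [z]. /wisomkeekk/ → wizomkeekk.
Rule 2 (post-nasal voicing): /k/ is a voiceless stop immediately after the nasal /m/, so it voices to [g]. /wizomkeekk/ → wizomgeekk.
Rule 3 (final cluster simplification): /k/ is the second consonant of a word-final cluster /kk/, so it deletes. /wizomgeekk/ → wizomgeek.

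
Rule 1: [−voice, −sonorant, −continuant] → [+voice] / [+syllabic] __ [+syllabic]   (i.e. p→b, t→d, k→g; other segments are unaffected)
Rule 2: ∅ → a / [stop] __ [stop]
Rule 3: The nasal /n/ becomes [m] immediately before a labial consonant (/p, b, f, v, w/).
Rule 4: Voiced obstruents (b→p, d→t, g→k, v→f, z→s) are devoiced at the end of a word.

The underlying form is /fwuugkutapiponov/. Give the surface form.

Rule 1 (intervocalic voicing): /t/ is a voiceless stop between vowels /u/ and /a/, so it voices to [d]. /p/ is a voiceless stop between vowels /a/ and /i/, so it voices to [b]. /p/ is a voiceless stop between vowels /i/ and /o/, so it voices to [b]. /fwuugkutapiponov/ → fwuugkudabibonov.
Rule 2 (stop-cluster a-epenthesis): /g/ and /k/ form a stop–stop cluster, so [a] is inserted between them. /fwuugkudabibonov/ → fwuugakudabibonov.
Rule 3 (nasal place assimilation): no segment meets the environment; /fwuugakudabibonov/ is unchanged.
Rule 4 (final devoicing): /v/ is a voiced obstruent in word-final position, so it devoices to [f]. /fwuugakudabibonov/ → fwuugakudabibonof.

fwuugakudabibonof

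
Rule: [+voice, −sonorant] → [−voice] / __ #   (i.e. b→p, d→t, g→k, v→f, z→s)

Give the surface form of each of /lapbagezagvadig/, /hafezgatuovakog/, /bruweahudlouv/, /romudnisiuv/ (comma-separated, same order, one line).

lapbagezagvadik, hafezgatuovakok, bruweahudlouf, romudnisiuf

/lapbagezagvadig/: /g/ is a voiced obstruent in word-final position, so it devoices to [k]. → [lapbagezagvadik].
/hafezgatuovakog/: /g/ is a voiced obstruent in word-final position, so it devoices to [k]. → [hafezgatuovakok].
/bruweahudlouv/: /v/ is a voiced obstruent in word-final position, so it devoices to [f]. → [bruweahudlouf].
/romudnisiuv/: /v/ is a voiced obstruent in word-final position, so it devoices to [f]. → [romudnisiuf].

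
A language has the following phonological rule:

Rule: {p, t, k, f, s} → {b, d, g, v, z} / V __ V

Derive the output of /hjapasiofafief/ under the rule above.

/p/ is a voiceless obstruent between vowels /a/ and /a/, so it voices to [b].
/s/ is a voiceless obstruent between vowels /a/ and /i/, so it voices to [z].
/f/ is a voiceless obstruent between vowels /o/ and /a/, so it voices to [v].
/f/ is a voiceless obstruent between vowels /a/ and /i/, so it voices to [v].
The other instance of /f/ does not occur in the required environment and remains unchanged.
Surface form: [hjabaziovavief].

hjabaziovavief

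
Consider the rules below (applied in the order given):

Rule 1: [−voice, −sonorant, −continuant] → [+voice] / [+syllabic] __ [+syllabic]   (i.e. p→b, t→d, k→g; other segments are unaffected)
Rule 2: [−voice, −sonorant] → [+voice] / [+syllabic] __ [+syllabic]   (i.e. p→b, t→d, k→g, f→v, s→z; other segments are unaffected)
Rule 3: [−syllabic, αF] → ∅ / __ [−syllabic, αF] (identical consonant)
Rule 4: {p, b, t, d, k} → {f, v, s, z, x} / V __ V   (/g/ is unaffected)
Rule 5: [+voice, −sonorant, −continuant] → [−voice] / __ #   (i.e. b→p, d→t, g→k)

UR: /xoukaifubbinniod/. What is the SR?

Rule 1 (intervocalic voicing): /k/ is a voiceless stop between vowels /u/ and /a/, so it voices to [g]. /xoukaifubbinniod/ → xougaifubbinniod.
Rule 2 (intervocalic voicing): /f/ is a voiceless obstruent between vowels /i/ and /u/, so it voices to [v]. /xougaifubbinniod/ → xougaivubbinniod.
Rule 3 (degemination): /bb/ is a geminate; the first /b/ deletes. /nn/ is a geminate; the first /n/ deletes. /xougaivubbinniod/ → xougaivubiniod.
Rule 4 (intervocalic spirantization): /b/ is a stop between vowels /u/ and /i/, so it spirantizes to the fricative [v]. /xougaivubiniod/ → xougaivuviniod.
Rule 5 (final devoicing): /d/ is a voiced stop in word-final position, so it devoices to [t]. /xougaivuviniod/ → xougaivuviniot.

xougaivuviniot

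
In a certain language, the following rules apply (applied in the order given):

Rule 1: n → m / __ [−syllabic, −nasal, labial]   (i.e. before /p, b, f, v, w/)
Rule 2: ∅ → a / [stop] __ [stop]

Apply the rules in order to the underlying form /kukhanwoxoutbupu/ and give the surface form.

kukhamwoxoutabupu

Rule 1 (nasal place assimilation): /n/ precedes the labial consonant /w/, so it assimilates in place to [m]. /kukhanwoxoutbupu/ → kukhamwoxoutbupu.
Rule 2 (stop-cluster a-epenthesis): /t/ and /b/ form a stop–stop cluster, so [a] is inserted between them. /kukhamwoxoutbupu/ → kukhamwoxoutabupu.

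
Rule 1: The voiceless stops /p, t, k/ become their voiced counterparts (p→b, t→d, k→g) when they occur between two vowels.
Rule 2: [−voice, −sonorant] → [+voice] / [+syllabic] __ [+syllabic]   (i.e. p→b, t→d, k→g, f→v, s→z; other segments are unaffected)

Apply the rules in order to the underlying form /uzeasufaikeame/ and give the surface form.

uzeazuvaigeame

Rule 1 (intervocalic voicing): /k/ is a voiceless stop between vowels /i/ and /e/, so it voices to [g]. /uzeasufaikeame/ → uzeasufaigeame.
Rule 2 (intervocalic voicing): /s/ is a voiceless obstruent between vowels /a/ and /u/, so it voices to [z]. /f/ is a voiceless obstruent between vowels /u/ and /a/, so it voices to [v]. /uzeasufaigeame/ → uzeazuvaigeame.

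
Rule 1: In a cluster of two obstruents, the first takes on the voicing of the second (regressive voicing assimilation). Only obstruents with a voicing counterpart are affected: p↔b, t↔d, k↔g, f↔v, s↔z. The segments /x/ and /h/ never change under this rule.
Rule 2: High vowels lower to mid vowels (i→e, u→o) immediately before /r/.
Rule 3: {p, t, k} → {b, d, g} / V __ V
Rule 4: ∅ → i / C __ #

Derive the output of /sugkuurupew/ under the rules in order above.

Rule 1 (regressive voicing assimilation): /g/ precedes the voiceless obstruent /k/, so it devoices to [k] by assimilation. /sugkuurupew/ → sukkuurupew.
Rule 2 (pre-rhotic lowering): /u/ is a high vowel immediately before /r/, so it lowers to [o]. /sukkuurupew/ → sukkuorupew.
Rule 3 (intervocalic voicing): /p/ is a voiceless stop between vowels /u/ and /e/, so it voices to [b]. /sukkuorupew/ → sukkuorubew.
Rule 4 (final i-epenthesis): the form ends in the consonant /w/, so [i] is inserted word-finally. /sukkuorubew/ → sukkuorubewi.

sukkuorubewi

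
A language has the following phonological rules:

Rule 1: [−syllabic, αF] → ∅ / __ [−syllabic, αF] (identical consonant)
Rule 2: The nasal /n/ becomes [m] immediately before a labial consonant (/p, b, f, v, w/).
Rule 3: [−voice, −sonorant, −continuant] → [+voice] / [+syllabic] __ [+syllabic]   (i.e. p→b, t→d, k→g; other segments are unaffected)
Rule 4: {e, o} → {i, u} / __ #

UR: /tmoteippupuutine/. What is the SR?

tmodeibubuudini

Rule 1 (degemination): /pp/ is a geminate; the first /p/ deletes. /tmoteippupuutine/ → tmoteipupuutine.
Rule 2 (nasal place assimilation): no segment meets the environment; /tmoteipupuutine/ is unchanged.
Rule 3 (intervocalic voicing): /t/ is a voiceless stop between vowels /o/ and /e/, so it voices to [d]. /p/ is a voiceless stop between vowels /i/ and /u/, so it voices to [b]. /p/ is a voiceless stop between vowels /u/ and /u/, so it voices to [b]. /t/ is a voiceless stop between vowels /u/ and /i/, so it voices to [d]. /tmoteipupuutine/ → tmodeibubuudine.
Rule 4 (final vowel raising): /e/ is a mid vowel in word-final position, so it raises to [i]. /tmodeibubuudine/ → tmodeibubuudini.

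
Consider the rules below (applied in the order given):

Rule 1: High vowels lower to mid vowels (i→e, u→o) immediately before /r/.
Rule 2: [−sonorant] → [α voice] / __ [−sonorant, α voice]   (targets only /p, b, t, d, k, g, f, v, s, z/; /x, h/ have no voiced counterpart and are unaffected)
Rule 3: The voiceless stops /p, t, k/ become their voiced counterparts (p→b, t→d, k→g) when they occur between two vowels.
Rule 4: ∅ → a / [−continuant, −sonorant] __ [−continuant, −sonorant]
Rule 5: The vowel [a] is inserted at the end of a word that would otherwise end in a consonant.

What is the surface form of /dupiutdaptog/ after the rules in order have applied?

dubiudadapatoga

Rule 1 (pre-rhotic lowering): no segment meets the environment; /dupiutdaptog/ is unchanged.
Rule 2 (regressive voicing assimilation): /t/ precedes the voiced obstruent /d/, so it voices to [d] by assimilation. /dupiutdaptog/ → dupiuddaptog.
Rule 3 (intervocalic voicing): /p/ is a voiceless stop between vowels /u/ and /i/, so it voices to [b]. /dupiuddaptog/ → dubiuddaptog.
Rule 4 (stop-cluster a-epenthesis): /d/ and /d/ form a stop–stop cluster, so [a] is inserted between them. /p/ and /t/ form a stop–stop cluster, so [a] is inserted between them. /dubiuddaptog/ → dubiudadapatog.
Rule 5 (final a-epenthesis): the form ends in the consonant /g/, so [a] is inserted word-finally. /dubiudadapatog/ → dubiudadapatoga.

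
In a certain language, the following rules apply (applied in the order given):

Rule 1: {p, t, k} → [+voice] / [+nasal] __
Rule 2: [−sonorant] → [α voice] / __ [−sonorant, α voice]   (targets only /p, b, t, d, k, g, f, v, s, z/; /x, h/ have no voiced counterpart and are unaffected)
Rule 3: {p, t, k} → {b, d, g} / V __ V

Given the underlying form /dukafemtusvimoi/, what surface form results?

dugafemduzvimoi

Rule 1 (post-nasal voicing): /t/ is a voiceless stop immediately after the nasal /m/, so it voices to [d]. /dukafemtusvimoi/ → dukafemdusvimoi.
Rule 2 (regressive voicing assimilation): /s/ precedes the voiced obstruent /v/, so it voices to [z] by assimilation. /dukafemdusvimoi/ → dukafemduzvimoi.
Rule 3 (intervocalic voicing): /k/ is a voiceless stop between vowels /u/ and /a/, so it voices to [g]. /dukafemduzvimoi/ → dugafemduzvimoi.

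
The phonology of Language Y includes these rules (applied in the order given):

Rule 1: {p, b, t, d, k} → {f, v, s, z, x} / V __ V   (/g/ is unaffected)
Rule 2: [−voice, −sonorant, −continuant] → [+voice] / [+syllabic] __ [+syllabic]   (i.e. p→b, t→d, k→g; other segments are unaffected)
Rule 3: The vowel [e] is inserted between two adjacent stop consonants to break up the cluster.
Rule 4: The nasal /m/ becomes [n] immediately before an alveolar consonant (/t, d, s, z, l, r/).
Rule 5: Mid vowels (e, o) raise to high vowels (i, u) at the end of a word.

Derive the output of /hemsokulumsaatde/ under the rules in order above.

hensoxulunsaatedi

Rule 1 (intervocalic spirantization): /k/ is a stop between vowels /o/ and /u/, so it spirantizes to the fricative [x]. /hemsokulumsaatde/ → hemsoxulumsaatde.
Rule 2 (intervocalic voicing): no segment meets the environment; /hemsoxulumsaatde/ is unchanged.
Rule 3 (stop-cluster e-epenthesis): /t/ and /d/ form a stop–stop cluster, so [e] is inserted between them. /hemsoxulumsaatde/ → hemsoxulumsaatede.
Rule 4 (nasal place assimilation): /m/ precedes the alveolar consonant /s/, so it assimilates in place to [n]. /m/ precedes the alveolar consonant /s/, so it assimilates in place to [n]. /hemsoxulumsaatede/ → hensoxulunsaatede.
Rule 5 (final vowel raising): /e/ is a mid vowel in word-final position, so it raises to [i]. /hensoxulunsaatede/ → hensoxulunsaatedi.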